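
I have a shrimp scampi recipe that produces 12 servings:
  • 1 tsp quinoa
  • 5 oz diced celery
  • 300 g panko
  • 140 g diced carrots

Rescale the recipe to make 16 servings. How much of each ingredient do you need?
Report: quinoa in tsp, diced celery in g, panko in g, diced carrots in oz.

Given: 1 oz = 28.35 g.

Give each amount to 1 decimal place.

Scaling factor: 16/12 = 4/3.
quinoa: 1 tsp × 4/3 ≈ 1.3 tsp
diced celery: 5 oz × 4/3 × 28.35 g/oz = 189.0 g
panko: 300 g × 4/3 = 400.0 g
diced carrots: 140 g × 4/3 ÷ 28.35 g/oz ≈ 6.6 oz

quinoa: 1.3 tsp; diced celery: 189.0 g; panko: 400.0 g; diced carrots: 6.6 oz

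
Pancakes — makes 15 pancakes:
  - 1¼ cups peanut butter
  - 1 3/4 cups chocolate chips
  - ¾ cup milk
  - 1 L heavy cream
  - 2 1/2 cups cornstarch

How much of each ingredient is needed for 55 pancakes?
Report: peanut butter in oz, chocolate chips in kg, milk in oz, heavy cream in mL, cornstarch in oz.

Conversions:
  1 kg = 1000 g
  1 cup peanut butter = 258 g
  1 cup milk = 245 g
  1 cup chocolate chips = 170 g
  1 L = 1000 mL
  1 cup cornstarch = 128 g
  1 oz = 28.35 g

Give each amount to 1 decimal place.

peanut butter: 41.7 oz; chocolate chips: 1.1 kg; milk: 23.8 oz; heavy cream: 3666.7 mL; cornstarch: 41.4 oz

Scaling factor: 55/15 = 11/3.
peanut butter: 1.25 cup × 11/3 × 258 g/cup ÷ 28.35 g/oz ≈ 41.7 oz
chocolate chips: 1.75 cup × 11/3 × 170 g/cup ÷ 1000 g/kg ≈ 1.1 kg
milk: 0.75 cup × 11/3 × 245 g/cup ÷ 28.35 g/oz ≈ 23.8 oz
heavy cream: 1 L × 11/3 × 1000 mL/L ≈ 3666.7 mL
cornstarch: 2.5 cup × 11/3 × 128 g/cup ÷ 28.35 g/oz ≈ 41.4 oz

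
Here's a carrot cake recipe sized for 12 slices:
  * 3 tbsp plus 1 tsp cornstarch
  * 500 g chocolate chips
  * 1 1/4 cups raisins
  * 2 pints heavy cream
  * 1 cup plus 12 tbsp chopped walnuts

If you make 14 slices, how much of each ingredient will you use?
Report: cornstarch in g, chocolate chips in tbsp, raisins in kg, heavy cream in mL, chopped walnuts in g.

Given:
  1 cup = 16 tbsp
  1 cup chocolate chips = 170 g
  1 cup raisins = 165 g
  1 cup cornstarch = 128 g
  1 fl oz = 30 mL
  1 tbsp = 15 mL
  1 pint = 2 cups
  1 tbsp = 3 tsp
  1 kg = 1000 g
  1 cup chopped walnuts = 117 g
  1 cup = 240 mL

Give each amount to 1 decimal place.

Scaling factor: 14/12 = 7/6.
cornstarch: (3 tbsp + 1 tsp = 10/3 tbsp) × 7/6 ÷ 16 tbsp/cup × 128 g/cup ≈ 31.1 g
chocolate chips: 500 g × 7/6 ÷ 170 g/cup × 16 tbsp/cup ≈ 54.9 tbsp
raisins: 1.25 cup × 7/6 × 165 g/cup ÷ 1000 g/kg ≈ 0.2 kg
heavy cream: 2 pint × 7/6 × 2 cup/pint × 240 mL/cup = 1120.0 mL
chopped walnuts: (1 cup + 12 tbsp = 1.75 cup) × 7/6 × 117 g/cup ≈ 238.9 g

cornstarch: 31.1 g; chocolate chips: 54.9 tbsp; raisins: 0.2 kg; heavy cream: 1120.0 mL; chopped walnuts: 238.9 g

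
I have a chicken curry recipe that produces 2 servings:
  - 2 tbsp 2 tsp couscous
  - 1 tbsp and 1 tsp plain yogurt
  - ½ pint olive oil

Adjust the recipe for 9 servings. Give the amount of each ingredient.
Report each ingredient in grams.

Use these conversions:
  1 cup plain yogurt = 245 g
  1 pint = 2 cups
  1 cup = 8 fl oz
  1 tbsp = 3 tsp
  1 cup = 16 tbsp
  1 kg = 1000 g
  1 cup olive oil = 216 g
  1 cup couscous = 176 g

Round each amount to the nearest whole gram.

couscous: 132 g; plain yogurt: 92 g; olive oil: 972 g

Scaling factor: 9/2 = 4.5.
couscous: (2 tbsp + 2 tsp = 8/3 tbsp) × 9/2 ÷ 16 tbsp/cup × 176 g/cup = 132 g
plain yogurt: (1 tbsp + 1 tsp = 4/3 tbsp) × 9/2 ÷ 16 tbsp/cup × 245 g/cup ≈ 92 g
olive oil: 0.5 pint × 9/2 × 2 cup/pint × 216 g/cup = 972 g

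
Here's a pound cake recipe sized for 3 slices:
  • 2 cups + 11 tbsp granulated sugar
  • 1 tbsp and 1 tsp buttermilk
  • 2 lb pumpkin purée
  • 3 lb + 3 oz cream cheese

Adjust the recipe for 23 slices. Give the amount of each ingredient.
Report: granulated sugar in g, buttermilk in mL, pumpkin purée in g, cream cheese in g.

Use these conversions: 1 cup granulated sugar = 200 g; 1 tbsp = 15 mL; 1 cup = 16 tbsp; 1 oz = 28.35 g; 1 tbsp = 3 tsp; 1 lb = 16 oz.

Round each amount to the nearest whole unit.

granulated sugar: 4121 g; buttermilk: 153 mL; pumpkin purée: 6955 g; cream cheese: 11085 g

Scaling factor: 23/3.
granulated sugar: (2 cup + 11 tbsp = 2.6875 cup) × 23/3 × 200 g/cup ≈ 4121 g
buttermilk: (1 tbsp + 1 tsp = 4/3 tbsp) × 23/3 × 15 mL/tbsp ≈ 153 mL
pumpkin purée: 2 lb × 23/3 × 16 oz/lb × 28.35 g/oz ≈ 6955 g
cream cheese: (3 lb + 3 oz = 3.1875 lb) × 23/3 × 16 oz/lb × 28.35 g/oz ≈ 11085 g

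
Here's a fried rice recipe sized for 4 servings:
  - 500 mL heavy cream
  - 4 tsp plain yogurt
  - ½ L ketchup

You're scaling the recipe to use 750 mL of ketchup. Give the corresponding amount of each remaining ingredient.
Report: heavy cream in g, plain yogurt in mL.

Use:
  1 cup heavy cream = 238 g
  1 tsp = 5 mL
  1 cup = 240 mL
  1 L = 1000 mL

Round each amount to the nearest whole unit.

The original recipe has 500 mL of ketchup, so the scaling factor is 750 ÷ 500 = 3/2 = 1.5.
heavy cream: 500 mL × 3/2 ÷ 240 mL/cup × 238 g/cup ≈ 744 g
plain yogurt: 4 tsp × 3/2 × 5 mL/tsp = 30 mL

heavy cream: 744 g; plain yogurt: 30 mL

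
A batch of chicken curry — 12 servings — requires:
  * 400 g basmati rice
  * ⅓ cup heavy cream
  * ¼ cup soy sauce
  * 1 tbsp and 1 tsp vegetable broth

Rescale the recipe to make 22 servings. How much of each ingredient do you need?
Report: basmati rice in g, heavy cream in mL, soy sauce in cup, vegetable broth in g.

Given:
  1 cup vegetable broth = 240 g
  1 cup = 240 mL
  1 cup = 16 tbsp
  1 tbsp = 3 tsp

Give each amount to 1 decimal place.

Scaling factor: 22/12 = 11/6.
basmati rice: 400 g × 11/6 ≈ 733.3 g
heavy cream: 1/3 cup × 11/6 × 240 mL/cup ≈ 146.7 mL
soy sauce: 0.25 cup × 11/6 ≈ 0.5 cup
vegetable broth: (1 tbsp + 1 tsp = 4/3 tbsp) × 11/6 ÷ 16 tbsp/cup × 240 g/cup ≈ 36.7 g

basmati rice: 733.3 g; heavy cream: 146.7 mL; soy sauce: 0.5 cup; vegetable broth: 36.7 g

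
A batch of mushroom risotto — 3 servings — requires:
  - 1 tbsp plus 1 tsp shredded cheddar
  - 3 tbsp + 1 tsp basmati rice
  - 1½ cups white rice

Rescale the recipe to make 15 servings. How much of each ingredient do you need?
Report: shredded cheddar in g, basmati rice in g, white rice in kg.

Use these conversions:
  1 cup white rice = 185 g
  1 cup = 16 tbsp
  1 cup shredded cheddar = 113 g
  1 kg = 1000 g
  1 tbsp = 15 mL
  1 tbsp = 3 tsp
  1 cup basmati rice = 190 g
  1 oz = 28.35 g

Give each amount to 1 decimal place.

Scaling factor: 15/3 = 5.
shredded cheddar: (1 tbsp + 1 tsp = 4/3 tbsp) × 5 ÷ 16 tbsp/cup × 113 g/cup ≈ 47.1 g
basmati rice: (3 tbsp + 1 tsp = 10/3 tbsp) × 5 ÷ 16 tbsp/cup × 190 g/cup ≈ 197.9 g
white rice: 1.5 cup × 5 × 185 g/cup ÷ 1000 g/kg ≈ 1.4 kg

shredded cheddar: 47.1 g; basmati rice: 197.9 g; white rice: 1.4 kg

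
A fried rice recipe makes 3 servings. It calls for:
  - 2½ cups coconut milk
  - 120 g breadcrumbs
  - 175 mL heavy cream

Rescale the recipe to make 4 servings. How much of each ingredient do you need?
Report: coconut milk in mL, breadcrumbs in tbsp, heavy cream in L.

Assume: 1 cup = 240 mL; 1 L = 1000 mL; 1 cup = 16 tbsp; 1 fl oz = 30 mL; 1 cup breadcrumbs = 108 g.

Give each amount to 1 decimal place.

Scaling factor: 4/3.
coconut milk: 2.5 cup × 4/3 × 240 mL/cup = 800.0 mL
breadcrumbs: 120 g × 4/3 ÷ 108 g/cup × 16 tbsp/cup ≈ 23.7 tbsp
heavy cream: 175 mL × 4/3 ÷ 1000 mL/L ≈ 0.2 L

coconut milk: 800.0 mL; breadcrumbs: 23.7 tbsp; heavy cream: 0.2 L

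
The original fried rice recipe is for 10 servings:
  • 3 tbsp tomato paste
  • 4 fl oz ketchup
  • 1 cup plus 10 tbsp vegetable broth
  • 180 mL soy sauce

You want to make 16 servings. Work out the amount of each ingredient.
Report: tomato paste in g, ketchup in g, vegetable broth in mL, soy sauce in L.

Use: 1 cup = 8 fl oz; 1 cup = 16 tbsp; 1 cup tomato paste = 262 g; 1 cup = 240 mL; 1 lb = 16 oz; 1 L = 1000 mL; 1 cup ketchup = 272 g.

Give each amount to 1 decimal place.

Scaling factor: 16/10 = 8/5 = 1.6.
tomato paste: 3 tbsp × 8/5 ÷ 16 tbsp/cup × 262 g/cup = 78.6 g
ketchup: 4 fl oz × 8/5 ÷ 8 fl oz/cup × 272 g/cup = 217.6 g
vegetable broth: (1 cup + 10 tbsp = 1.625 cup) × 8/5 × 240 mL/cup = 624.0 mL
soy sauce: 180 mL × 8/5 ÷ 1000 mL/L ≈ 0.3 L

tomato paste: 78.6 g; ketchup: 217.6 g; vegetable broth: 624.0 mL; soy sauce: 0.3 L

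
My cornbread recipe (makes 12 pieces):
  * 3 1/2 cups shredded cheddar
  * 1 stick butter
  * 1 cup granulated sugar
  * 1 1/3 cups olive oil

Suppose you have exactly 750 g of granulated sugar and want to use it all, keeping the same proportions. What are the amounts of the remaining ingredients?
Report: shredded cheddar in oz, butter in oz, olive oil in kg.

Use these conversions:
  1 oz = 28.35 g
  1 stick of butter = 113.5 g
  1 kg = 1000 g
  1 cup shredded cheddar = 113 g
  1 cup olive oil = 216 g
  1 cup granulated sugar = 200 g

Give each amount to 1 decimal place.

The original recipe has 200 g of granulated sugar, so the scaling factor is 750 ÷ 200 = 15/4 = 3.75.
shredded cheddar: 3.5 cup × 15/4 × 113 g/cup ÷ 28.35 g/oz ≈ 52.3 oz
butter: 1 stick × 15/4 × 113.5 g/stick ÷ 28.35 g/oz ≈ 15.0 oz
olive oil: 4/3 cup × 15/4 × 216 g/cup ÷ 1000 g/kg ≈ 1.1 kg

shredded cheddar: 52.3 oz; butter: 15.0 oz; olive oil: 1.1 kg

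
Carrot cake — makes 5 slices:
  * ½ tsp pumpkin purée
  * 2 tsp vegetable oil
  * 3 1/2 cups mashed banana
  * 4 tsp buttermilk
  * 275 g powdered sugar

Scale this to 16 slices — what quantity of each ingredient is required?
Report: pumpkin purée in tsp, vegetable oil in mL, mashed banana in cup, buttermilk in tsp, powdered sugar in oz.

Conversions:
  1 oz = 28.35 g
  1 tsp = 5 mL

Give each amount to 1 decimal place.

pumpkin purée: 1.6 tsp; vegetable oil: 32.0 mL; mashed banana: 11.2 cup; buttermilk: 12.8 tsp; powdered sugar: 31.0 oz

Scaling factor: 16/5 = 3.2.
pumpkin purée: 0.5 tsp × 16/5 = 1.6 tsp
vegetable oil: 2 tsp × 16/5 × 5 mL/tsp = 32.0 mL
mashed banana: 3.5 cup × 16/5 = 11.2 cup
buttermilk: 4 tsp × 16/5 = 12.8 tsp
powdered sugar: 275 g × 16/5 ÷ 28.35 g/oz ≈ 31.0 oz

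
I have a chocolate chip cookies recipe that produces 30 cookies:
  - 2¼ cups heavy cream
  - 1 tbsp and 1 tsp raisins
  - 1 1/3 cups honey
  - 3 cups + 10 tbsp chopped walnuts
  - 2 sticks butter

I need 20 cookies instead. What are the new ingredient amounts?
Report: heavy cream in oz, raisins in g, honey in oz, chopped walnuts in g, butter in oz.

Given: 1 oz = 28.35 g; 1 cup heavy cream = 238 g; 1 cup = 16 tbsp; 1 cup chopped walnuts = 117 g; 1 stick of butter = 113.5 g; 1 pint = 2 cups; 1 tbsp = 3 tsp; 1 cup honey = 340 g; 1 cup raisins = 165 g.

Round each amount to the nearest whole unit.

heavy cream: 13 oz; raisins: 9 g; honey: 11 oz; chopped walnuts: 283 g; butter: 5 oz

Scaling factor: 20/30 = 2/3.
heavy cream: 2.25 cup × 2/3 × 238 g/cup ÷ 28.35 g/oz ≈ 13 oz
raisins: (1 tbsp + 1 tsp = 4/3 tbsp) × 2/3 ÷ 16 tbsp/cup × 165 g/cup ≈ 9 g
honey: 4/3 cup × 2/3 × 340 g/cup ÷ 28.35 g/oz ≈ 11 oz
chopped walnuts: (3 cup + 10 tbsp = 3.625 cup) × 2/3 × 117 g/cup ≈ 283 g
butter: 2 stick × 2/3 × 113.5 g/stick ÷ 28.35 g/oz ≈ 5 oz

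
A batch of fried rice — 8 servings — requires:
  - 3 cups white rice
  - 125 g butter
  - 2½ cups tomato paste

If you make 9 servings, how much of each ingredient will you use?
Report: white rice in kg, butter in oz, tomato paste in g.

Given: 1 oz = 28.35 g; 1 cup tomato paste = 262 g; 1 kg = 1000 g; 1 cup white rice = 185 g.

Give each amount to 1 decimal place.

Scaling factor: 9/8 = 1.125.
white rice: 3 cup × 9/8 × 185 g/cup ÷ 1000 g/kg ≈ 0.6 kg
butter: 125 g × 9/8 ÷ 28.35 g/oz ≈ 5.0 oz
tomato paste: 2.5 cup × 9/8 × 262 g/cup ≈ 736.9 g

white rice: 0.6 kg; butter: 5.0 oz; tomato paste: 736.9 g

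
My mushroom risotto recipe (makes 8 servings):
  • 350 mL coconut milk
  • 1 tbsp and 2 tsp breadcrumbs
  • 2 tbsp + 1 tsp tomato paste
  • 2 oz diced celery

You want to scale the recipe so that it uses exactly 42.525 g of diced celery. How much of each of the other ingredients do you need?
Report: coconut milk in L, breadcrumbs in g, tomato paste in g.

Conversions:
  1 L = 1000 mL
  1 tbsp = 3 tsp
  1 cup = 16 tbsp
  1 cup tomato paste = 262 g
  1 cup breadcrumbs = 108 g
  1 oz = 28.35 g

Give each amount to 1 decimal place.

The original recipe has 56.7 g of diced celery, so the scaling factor is 42.525 ÷ 56.7 = 3/4 = 0.75.
coconut milk: 350 mL × 3/4 ÷ 1000 mL/L ≈ 0.3 L
breadcrumbs: (1 tbsp + 2 tsp = 5/3 tbsp) × 3/4 ÷ 16 tbsp/cup × 108 g/cup ≈ 8.4 g
tomato paste: (2 tbsp + 1 tsp = 7/3 tbsp) × 3/4 ÷ 16 tbsp/cup × 262 g/cup ≈ 28.7 g

coconut milk: 0.3 L; breadcrumbs: 8.4 g; tomato paste: 28.7 g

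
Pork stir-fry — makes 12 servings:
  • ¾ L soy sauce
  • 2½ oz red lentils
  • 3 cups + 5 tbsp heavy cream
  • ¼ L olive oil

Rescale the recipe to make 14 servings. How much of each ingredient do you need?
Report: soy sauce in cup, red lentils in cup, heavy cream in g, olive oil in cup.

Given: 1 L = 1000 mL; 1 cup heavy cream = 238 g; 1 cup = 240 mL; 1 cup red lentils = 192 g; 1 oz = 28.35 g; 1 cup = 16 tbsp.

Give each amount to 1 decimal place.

soy sauce: 3.6 cup; red lentils: 0.4 cup; heavy cream: 919.8 g; olive oil: 1.2 cup

Scaling factor: 14/12 = 7/6.
soy sauce: 0.75 L × 7/6 × 1000 mL/L ÷ 240 mL/cup ≈ 3.6 cup
red lentils: 2.5 oz × 7/6 × 28.35 g/oz ÷ 192 g/cup ≈ 0.4 cup
heavy cream: (3 cup + 5 tbsp = 3.3125 cup) × 7/6 × 238 g/cup ≈ 919.8 g
olive oil: 0.25 L × 7/6 × 1000 mL/L ÷ 240 mL/cup ≈ 1.2 cup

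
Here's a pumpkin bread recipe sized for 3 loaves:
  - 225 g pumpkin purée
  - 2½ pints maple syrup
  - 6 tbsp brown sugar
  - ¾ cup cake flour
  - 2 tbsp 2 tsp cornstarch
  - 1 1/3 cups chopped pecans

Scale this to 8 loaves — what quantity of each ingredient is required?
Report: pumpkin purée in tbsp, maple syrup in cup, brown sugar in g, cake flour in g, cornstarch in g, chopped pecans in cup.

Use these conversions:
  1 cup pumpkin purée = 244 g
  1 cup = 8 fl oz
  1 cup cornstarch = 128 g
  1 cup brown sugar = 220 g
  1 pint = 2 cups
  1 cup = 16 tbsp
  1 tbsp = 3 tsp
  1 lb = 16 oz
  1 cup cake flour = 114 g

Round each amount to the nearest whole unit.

pumpkin purée: 39 tbsp; maple syrup: 13 cup; brown sugar: 220 g; cake flour: 228 g; cornstarch: 57 g; chopped pecans: 4 cup

Scaling factor: 8/3.
pumpkin purée: 225 g × 8/3 ÷ 244 g/cup × 16 tbsp/cup ≈ 39 tbsp
maple syrup: 2.5 pint × 8/3 × 2 cup/pint ≈ 13 cup
brown sugar: 6 tbsp × 8/3 ÷ 16 tbsp/cup × 220 g/cup = 220 g
cake flour: 0.75 cup × 8/3 × 114 g/cup = 228 g
cornstarch: (2 tbsp + 2 tsp = 8/3 tbsp) × 8/3 ÷ 16 tbsp/cup × 128 g/cup ≈ 57 g
chopped pecans: 4/3 cup × 8/3 ≈ 4 cup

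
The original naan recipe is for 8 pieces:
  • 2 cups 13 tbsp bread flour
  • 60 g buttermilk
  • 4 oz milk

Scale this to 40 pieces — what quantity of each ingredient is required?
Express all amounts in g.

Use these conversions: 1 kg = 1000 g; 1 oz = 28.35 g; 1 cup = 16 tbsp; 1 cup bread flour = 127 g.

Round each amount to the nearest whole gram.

Scaling factor: 40/8 = 5.
bread flour: (2 cup + 13 tbsp = 2.8125 cup) × 5 × 127 g/cup ≈ 1786 g
buttermilk: 60 g × 5 = 300 g
milk: 4 oz × 5 × 28.35 g/oz = 567 g

bread flour: 1786 g; buttermilk: 300 g; milk: 567 g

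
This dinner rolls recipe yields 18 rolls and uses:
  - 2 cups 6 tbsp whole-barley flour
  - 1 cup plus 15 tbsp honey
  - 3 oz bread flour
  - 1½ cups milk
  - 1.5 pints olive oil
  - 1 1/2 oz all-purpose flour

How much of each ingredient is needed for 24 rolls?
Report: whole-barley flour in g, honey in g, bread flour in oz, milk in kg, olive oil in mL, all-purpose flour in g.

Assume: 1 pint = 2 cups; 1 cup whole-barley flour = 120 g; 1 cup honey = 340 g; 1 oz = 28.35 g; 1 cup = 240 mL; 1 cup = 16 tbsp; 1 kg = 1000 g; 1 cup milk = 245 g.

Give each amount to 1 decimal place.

Scaling factor: 24/18 = 4/3.
whole-barley flour: (2 cup + 6 tbsp = 2.375 cup) × 4/3 × 120 g/cup = 380.0 g
honey: (1 cup + 15 tbsp = 1.9375 cup) × 4/3 × 340 g/cup ≈ 878.3 g
bread flour: 3 oz × 4/3 = 4.0 oz
milk: 1.5 cup × 4/3 × 245 g/cup ÷ 1000 g/kg ≈ 0.5 kg
olive oil: 1.5 pint × 4/3 × 2 cup/pint × 240 mL/cup = 960.0 mL
all-purpose flour: 1.5 oz × 4/3 × 28.35 g/oz = 56.7 g

whole-barley flour: 380.0 g; honey: 878.3 g; bread flour: 4.0 oz; milk: 0.5 kg; olive oil: 960.0 mL; all-purpose flour: 56.7 g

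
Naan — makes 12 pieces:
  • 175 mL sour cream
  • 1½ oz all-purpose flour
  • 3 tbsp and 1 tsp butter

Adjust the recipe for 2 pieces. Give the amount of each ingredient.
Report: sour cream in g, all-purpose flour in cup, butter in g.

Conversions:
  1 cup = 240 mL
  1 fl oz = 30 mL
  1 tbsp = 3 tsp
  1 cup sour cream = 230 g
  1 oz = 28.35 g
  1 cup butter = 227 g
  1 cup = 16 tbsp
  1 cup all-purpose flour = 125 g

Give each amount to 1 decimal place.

sour cream: 28.0 g; all-purpose flour: 0.1 cup; butter: 7.9 g

Scaling factor: 2/12 = 1/6.
sour cream: 175 mL × 1/6 ÷ 240 mL/cup × 230 g/cup ≈ 28.0 g
all-purpose flour: 1.5 oz × 1/6 × 28.35 g/oz ÷ 125 g/cup ≈ 0.1 cup
butter: (3 tbsp + 1 tsp = 10/3 tbsp) × 1/6 ÷ 16 tbsp/cup × 227 g/cup ≈ 7.9 g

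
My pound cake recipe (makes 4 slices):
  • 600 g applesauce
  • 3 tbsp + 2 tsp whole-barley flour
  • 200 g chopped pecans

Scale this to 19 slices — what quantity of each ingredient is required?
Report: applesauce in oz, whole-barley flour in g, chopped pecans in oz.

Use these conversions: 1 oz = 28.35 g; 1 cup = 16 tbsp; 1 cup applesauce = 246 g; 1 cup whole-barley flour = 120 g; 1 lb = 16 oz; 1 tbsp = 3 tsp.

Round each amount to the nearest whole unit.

applesauce: 101 oz; whole-barley flour: 131 g; chopped pecans: 34 oz

Scaling factor: 19/4 = 4.75.
applesauce: 600 g × 19/4 ÷ 28.35 g/oz ≈ 101 oz
whole-barley flour: (3 tbsp + 2 tsp = 11/3 tbsp) × 19/4 ÷ 16 tbsp/cup × 120 g/cup ≈ 131 g
chopped pecans: 200 g × 19/4 ÷ 28.35 g/oz ≈ 34 oz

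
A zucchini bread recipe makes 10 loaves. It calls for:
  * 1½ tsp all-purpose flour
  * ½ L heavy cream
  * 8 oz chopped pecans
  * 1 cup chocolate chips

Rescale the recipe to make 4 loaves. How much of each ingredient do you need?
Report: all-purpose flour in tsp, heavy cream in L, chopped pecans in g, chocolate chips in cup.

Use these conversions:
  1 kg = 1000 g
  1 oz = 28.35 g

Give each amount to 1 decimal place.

all-purpose flour: 0.6 tsp; heavy cream: 0.2 L; chopped pecans: 90.7 g; chocolate chips: 0.4 cup

Scaling factor: 4/10 = 2/5 = 0.4.
all-purpose flour: 1.5 tsp × 2/5 = 0.6 tsp
heavy cream: 0.5 L × 2/5 = 0.2 L
chopped pecans: 8 oz × 2/5 × 28.35 g/oz ≈ 90.7 g
chocolate chips: 1 cup × 2/5 = 0.4 cup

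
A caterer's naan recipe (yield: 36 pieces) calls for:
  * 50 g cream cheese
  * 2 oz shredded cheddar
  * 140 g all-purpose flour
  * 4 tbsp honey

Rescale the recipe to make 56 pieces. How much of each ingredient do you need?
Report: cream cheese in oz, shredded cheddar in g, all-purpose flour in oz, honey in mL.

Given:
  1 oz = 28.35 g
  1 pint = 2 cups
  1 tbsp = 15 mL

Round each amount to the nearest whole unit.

cream cheese: 3 oz; shredded cheddar: 88 g; all-purpose flour: 8 oz; honey: 93 mL

Scaling factor: 56/36 = 14/9.
cream cheese: 50 g × 14/9 ÷ 28.35 g/oz ≈ 3 oz
shredded cheddar: 2 oz × 14/9 × 28.35 g/oz ≈ 88 g
all-purpose flour: 140 g × 14/9 ÷ 28.35 g/oz ≈ 8 oz
honey: 4 tbsp × 14/9 × 15 mL/tbsp ≈ 93 mL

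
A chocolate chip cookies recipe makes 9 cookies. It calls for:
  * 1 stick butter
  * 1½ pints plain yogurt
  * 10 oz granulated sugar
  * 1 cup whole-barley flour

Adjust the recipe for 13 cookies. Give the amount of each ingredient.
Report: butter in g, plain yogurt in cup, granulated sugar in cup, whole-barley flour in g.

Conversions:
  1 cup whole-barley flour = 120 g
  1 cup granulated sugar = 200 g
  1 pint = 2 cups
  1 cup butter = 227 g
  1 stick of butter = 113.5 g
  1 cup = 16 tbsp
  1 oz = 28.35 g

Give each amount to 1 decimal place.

butter: 163.9 g; plain yogurt: 4.3 cup; granulated sugar: 2.0 cup; whole-barley flour: 173.3 g

Scaling factor: 13/9.
butter: 1 stick × 13/9 × 113.5 g/stick ≈ 163.9 g
plain yogurt: 1.5 pint × 13/9 × 2 cup/pint ≈ 4.3 cup
granulated sugar: 10 oz × 13/9 × 28.35 g/oz ÷ 200 g/cup ≈ 2.0 cup
whole-barley flour: 1 cup × 13/9 × 120 g/cup ≈ 173.3 g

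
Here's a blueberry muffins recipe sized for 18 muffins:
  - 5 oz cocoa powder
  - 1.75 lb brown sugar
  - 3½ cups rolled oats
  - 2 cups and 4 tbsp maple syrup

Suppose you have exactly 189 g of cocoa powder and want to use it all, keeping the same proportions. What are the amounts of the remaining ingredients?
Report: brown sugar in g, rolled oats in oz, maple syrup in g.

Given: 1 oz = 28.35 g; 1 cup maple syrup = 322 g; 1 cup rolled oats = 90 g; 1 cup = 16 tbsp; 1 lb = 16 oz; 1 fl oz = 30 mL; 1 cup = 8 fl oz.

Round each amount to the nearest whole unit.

The original recipe has 141.75 g of cocoa powder, so the scaling factor is 189 ÷ 141.75 = 4/3.
brown sugar: 1.75 lb × 4/3 × 16 oz/lb × 28.35 g/oz ≈ 1058 g
rolled oats: 3.5 cup × 4/3 × 90 g/cup ÷ 28.35 g/oz ≈ 15 oz
maple syrup: (2 cup + 4 tbsp = 2.25 cup) × 4/3 × 322 g/cup = 966 g

brown sugar: 1058 g; rolled oats: 15 oz; maple syrup: 966 g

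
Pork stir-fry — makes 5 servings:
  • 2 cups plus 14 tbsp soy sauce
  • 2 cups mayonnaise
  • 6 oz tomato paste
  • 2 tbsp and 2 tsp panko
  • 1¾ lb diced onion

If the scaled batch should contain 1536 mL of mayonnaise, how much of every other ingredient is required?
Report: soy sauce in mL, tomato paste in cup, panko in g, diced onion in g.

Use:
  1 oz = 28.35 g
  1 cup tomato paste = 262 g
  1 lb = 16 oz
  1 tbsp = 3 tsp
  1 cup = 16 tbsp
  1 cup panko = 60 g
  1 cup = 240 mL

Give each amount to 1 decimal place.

soy sauce: 2208.0 mL; tomato paste: 2.1 cup; panko: 32.0 g; diced onion: 2540.2 g

The original recipe has 480 mL of mayonnaise, so the scaling factor is 1536 ÷ 480 = 16/5 = 3.2.
soy sauce: (2 cup + 14 tbsp = 2.875 cup) × 16/5 × 240 mL/cup = 2208.0 mL
tomato paste: 6 oz × 16/5 × 28.35 g/oz ÷ 262 g/cup ≈ 2.1 cup
panko: (2 tbsp + 2 tsp = 8/3 tbsp) × 16/5 ÷ 16 tbsp/cup × 60 g/cup = 32.0 g
diced onion: 1.75 lb × 16/5 × 16 oz/lb × 28.35 g/oz ≈ 2540.2 g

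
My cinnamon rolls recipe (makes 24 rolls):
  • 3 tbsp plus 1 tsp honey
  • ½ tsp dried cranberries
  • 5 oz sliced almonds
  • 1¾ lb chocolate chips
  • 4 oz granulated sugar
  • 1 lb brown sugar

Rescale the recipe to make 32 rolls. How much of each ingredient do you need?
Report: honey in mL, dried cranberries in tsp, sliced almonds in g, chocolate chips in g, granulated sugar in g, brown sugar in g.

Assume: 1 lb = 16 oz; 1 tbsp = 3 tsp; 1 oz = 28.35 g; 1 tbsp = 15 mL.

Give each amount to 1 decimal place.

Scaling factor: 32/24 = 4/3.
honey: (3 tbsp + 1 tsp = 10/3 tbsp) × 4/3 × 15 mL/tbsp ≈ 66.7 mL
dried cranberries: 0.5 tsp × 4/3 ≈ 0.7 tsp
sliced almonds: 5 oz × 4/3 × 28.35 g/oz = 189.0 g
chocolate chips: 1.75 lb × 4/3 × 16 oz/lb × 28.35 g/oz = 1058.4 g
granulated sugar: 4 oz × 4/3 × 28.35 g/oz = 151.2 g
brown sugar: 1 lb × 4/3 × 16 oz/lb × 28.35 g/oz = 604.8 g

honey: 66.7 mL; dried cranberries: 0.7 tsp; sliced almonds: 189.0 g; chocolate chips: 1058.4 g; granulated sugar: 151.2 g; brown sugar: 604.8 g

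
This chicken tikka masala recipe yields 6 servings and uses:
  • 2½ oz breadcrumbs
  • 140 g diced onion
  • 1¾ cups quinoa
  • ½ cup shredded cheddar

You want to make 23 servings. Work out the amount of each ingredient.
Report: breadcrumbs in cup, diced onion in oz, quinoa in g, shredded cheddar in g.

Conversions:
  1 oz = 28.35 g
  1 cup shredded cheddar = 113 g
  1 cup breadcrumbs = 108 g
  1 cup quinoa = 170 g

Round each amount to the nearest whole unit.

breadcrumbs: 3 cup; diced onion: 19 oz; quinoa: 1140 g; shredded cheddar: 217 g

Scaling factor: 23/6.
breadcrumbs: 2.5 oz × 23/6 × 28.35 g/oz ÷ 108 g/cup ≈ 3 cup
diced onion: 140 g × 23/6 ÷ 28.35 g/oz ≈ 19 oz
quinoa: 1.75 cup × 23/6 × 170 g/cup ≈ 1140 g
shredded cheddar: 0.5 cup × 23/6 × 113 g/cup ≈ 217 g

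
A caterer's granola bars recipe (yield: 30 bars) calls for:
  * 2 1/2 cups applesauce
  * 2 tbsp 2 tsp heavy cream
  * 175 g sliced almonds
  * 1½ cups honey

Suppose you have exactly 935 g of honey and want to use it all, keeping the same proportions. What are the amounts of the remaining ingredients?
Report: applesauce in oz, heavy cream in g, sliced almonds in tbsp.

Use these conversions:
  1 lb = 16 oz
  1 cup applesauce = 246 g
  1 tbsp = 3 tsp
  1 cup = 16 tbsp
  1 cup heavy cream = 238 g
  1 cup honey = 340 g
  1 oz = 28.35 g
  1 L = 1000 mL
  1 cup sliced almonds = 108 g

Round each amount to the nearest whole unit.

The original recipe has 510 g of honey, so the scaling factor is 935 ÷ 510 = 11/6.
applesauce: 2.5 cup × 11/6 × 246 g/cup ÷ 28.35 g/oz ≈ 40 oz
heavy cream: (2 tbsp + 2 tsp = 8/3 tbsp) × 11/6 ÷ 16 tbsp/cup × 238 g/cup ≈ 73 g
sliced almonds: 175 g × 11/6 ÷ 108 g/cup × 16 tbsp/cup ≈ 48 tbsp

applesauce: 40 oz; heavy cream: 73 g; sliced almonds: 48 tbsp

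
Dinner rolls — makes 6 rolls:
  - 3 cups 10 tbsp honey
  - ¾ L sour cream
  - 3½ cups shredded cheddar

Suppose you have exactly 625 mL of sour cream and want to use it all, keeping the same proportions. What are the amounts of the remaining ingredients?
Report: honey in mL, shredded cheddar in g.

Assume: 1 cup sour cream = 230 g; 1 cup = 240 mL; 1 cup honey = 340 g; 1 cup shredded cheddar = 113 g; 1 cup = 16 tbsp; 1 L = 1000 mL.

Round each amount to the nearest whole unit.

The original recipe has 750 mL of sour cream, so the scaling factor is 625 ÷ 750 = 5/6.
honey: (3 cup + 10 tbsp = 3.625 cup) × 5/6 × 240 mL/cup = 725 mL
shredded cheddar: 3.5 cup × 5/6 × 113 g/cup ≈ 330 g

honey: 725 mL; shredded cheddar: 330 g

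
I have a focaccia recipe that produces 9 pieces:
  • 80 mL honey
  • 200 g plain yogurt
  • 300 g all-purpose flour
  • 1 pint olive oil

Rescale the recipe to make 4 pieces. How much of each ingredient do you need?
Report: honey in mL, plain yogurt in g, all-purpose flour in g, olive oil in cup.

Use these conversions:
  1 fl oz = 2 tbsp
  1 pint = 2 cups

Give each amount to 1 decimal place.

honey: 35.6 mL; plain yogurt: 88.9 g; all-purpose flour: 133.3 g; olive oil: 0.9 cup

Scaling factor: 4/9.
honey: 80 mL × 4/9 ≈ 35.6 mL
plain yogurt: 200 g × 4/9 ≈ 88.9 g
all-purpose flour: 300 g × 4/9 ≈ 133.3 g
olive oil: 1 pint × 4/9 × 2 cup/pint ≈ 0.9 cup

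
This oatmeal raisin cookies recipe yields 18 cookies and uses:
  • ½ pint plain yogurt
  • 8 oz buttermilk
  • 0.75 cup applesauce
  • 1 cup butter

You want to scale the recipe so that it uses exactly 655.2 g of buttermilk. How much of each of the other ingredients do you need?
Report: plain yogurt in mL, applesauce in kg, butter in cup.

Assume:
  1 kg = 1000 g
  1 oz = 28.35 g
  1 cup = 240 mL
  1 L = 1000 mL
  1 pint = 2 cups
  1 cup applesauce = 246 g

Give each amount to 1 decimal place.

plain yogurt: 693.3 mL; applesauce: 0.5 kg; butter: 2.9 cup

The original recipe has 226.8 g of buttermilk, so the scaling factor is 655.2 ÷ 226.8 = 26/9.
plain yogurt: 0.5 pint × 26/9 × 2 cup/pint × 240 mL/cup ≈ 693.3 mL
applesauce: 0.75 cup × 26/9 × 246 g/cup ÷ 1000 g/kg ≈ 0.5 kg
butter: 1 cup × 26/9 ≈ 2.9 cup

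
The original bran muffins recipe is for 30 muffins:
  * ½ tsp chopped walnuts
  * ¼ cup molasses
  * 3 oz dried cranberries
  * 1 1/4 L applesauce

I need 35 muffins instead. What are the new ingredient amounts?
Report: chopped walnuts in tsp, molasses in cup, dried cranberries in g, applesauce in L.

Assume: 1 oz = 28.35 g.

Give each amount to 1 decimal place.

Scaling factor: 35/30 = 7/6.
chopped walnuts: 0.5 tsp × 7/6 ≈ 0.6 tsp
molasses: 0.25 cup × 7/6 ≈ 0.3 cup
dried cranberries: 3 oz × 7/6 × 28.35 g/oz ≈ 99.2 g
applesauce: 1.25 L × 7/6 ≈ 1.5 L

chopped walnuts: 0.6 tsp; molasses: 0.3 cup; dried cranberries: 99.2 g; applesauce: 1.5 L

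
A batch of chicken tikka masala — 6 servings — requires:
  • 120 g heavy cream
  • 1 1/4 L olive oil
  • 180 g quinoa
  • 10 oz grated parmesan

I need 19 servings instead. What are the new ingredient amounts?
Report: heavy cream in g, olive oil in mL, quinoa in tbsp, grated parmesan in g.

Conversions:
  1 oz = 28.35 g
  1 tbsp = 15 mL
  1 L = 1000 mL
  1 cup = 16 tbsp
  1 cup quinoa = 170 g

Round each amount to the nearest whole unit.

heavy cream: 380 g; olive oil: 3958 mL; quinoa: 54 tbsp; grated parmesan: 898 g

Scaling factor: 19/6.
heavy cream: 120 g × 19/6 = 380 g
olive oil: 1.25 L × 19/6 × 1000 mL/L ≈ 3958 mL
quinoa: 180 g × 19/6 ÷ 170 g/cup × 16 tbsp/cup ≈ 54 tbsp
grated parmesan: 10 oz × 19/6 × 28.35 g/oz ≈ 898 g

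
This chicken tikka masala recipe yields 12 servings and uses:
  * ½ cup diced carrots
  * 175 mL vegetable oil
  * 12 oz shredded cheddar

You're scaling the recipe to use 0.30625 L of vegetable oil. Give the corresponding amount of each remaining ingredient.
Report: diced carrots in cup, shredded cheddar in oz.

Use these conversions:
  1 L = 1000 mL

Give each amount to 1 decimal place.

The original recipe has 0.175 L of vegetable oil, so the scaling factor is 0.30625 ÷ 0.175 = 7/4 = 1.75.
diced carrots: 0.5 cup × 7/4 ≈ 0.9 cup
shredded cheddar: 12 oz × 7/4 = 21.0 oz

diced carrots: 0.9 cup; shredded cheddar: 21.0 oz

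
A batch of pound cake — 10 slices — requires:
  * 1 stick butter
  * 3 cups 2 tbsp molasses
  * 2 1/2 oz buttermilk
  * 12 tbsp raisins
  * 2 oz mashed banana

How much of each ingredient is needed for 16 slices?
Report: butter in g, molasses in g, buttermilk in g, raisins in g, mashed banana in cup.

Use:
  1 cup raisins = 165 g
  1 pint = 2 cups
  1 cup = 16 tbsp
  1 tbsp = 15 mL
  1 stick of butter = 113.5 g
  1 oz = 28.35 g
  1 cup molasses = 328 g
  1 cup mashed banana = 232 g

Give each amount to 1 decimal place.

Scaling factor: 16/10 = 8/5 = 1.6.
butter: 1 stick × 8/5 × 113.5 g/stick = 181.6 g
molasses: (3 cup + 2 tbsp = 3.125 cup) × 8/5 × 328 g/cup = 1640.0 g
buttermilk: 2.5 oz × 8/5 × 28.35 g/oz = 113.4 g
raisins: 12 tbsp × 8/5 ÷ 16 tbsp/cup × 165 g/cup = 198.0 g
mashed banana: 2 oz × 8/5 × 28.35 g/oz ÷ 232 g/cup ≈ 0.4 cup

butter: 181.6 g; molasses: 1640.0 g; buttermilk: 113.4 g; raisins: 198.0 g; mashed banana: 0.4 cup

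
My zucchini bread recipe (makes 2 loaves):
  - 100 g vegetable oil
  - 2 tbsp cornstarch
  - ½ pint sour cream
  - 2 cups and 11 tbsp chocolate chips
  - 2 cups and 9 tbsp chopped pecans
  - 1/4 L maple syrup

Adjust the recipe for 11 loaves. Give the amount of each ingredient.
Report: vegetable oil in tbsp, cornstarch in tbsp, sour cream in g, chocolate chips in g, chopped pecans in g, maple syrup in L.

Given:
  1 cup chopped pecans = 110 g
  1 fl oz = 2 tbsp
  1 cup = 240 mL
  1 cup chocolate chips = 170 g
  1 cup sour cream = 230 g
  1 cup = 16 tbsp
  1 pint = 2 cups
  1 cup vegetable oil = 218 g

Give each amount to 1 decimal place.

Scaling factor: 11/2 = 5.5.
vegetable oil: 100 g × 11/2 ÷ 218 g/cup × 16 tbsp/cup ≈ 40.4 tbsp
cornstarch: 2 tbsp × 11/2 = 11.0 tbsp
sour cream: 0.5 pint × 11/2 × 2 cup/pint × 230 g/cup = 1265.0 g
chocolate chips: (2 cup + 11 tbsp = 2.6875 cup) × 11/2 × 170 g/cup ≈ 2512.8 g
chopped pecans: (2 cup + 9 tbsp = 2.5625 cup) × 11/2 × 110 g/cup ≈ 1550.3 g
maple syrup: 0.25 L × 11/2 ≈ 1.4 L

vegetable oil: 40.4 tbsp; cornstarch: 11.0 tbsp; sour cream: 1265.0 g; chocolate chips: 2512.8 g; chopped pecans: 1550.3 g; maple syrup: 1.4 L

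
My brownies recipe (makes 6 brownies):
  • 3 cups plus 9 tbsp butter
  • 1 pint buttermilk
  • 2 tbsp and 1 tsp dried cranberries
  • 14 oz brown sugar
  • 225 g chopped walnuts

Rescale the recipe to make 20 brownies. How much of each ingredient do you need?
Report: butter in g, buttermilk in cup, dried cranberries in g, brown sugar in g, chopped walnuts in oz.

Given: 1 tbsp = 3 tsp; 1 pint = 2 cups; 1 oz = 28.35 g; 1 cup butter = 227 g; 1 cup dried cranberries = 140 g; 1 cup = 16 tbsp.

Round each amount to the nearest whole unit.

Scaling factor: 20/6 = 10/3.
butter: (3 cup + 9 tbsp = 3.5625 cup) × 10/3 × 227 g/cup ≈ 2696 g
buttermilk: 1 pint × 10/3 × 2 cup/pint ≈ 7 cup
dried cranberries: (2 tbsp + 1 tsp = 7/3 tbsp) × 10/3 ÷ 16 tbsp/cup × 140 g/cup ≈ 68 g
brown sugar: 14 oz × 10/3 × 28.35 g/oz = 1323 g
chopped walnuts: 225 g × 10/3 ÷ 28.35 g/oz ≈ 26 oz

butter: 2696 g; buttermilk: 7 cup; dried cranberries: 68 g; brown sugar: 1323 g; chopped walnuts: 26 oz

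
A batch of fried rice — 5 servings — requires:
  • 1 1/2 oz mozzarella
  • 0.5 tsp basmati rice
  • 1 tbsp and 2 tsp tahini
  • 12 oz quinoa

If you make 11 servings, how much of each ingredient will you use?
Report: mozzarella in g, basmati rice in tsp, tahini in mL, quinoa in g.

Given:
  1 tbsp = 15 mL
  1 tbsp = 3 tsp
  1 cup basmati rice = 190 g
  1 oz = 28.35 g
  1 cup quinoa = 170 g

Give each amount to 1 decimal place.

Scaling factor: 11/5 = 2.2.
mozzarella: 1.5 oz × 11/5 × 28.35 g/oz ≈ 93.6 g
basmati rice: 0.5 tsp × 11/5 = 1.1 tsp
tahini: (1 tbsp + 2 tsp = 5/3 tbsp) × 11/5 × 15 mL/tbsp = 55.0 mL
quinoa: 12 oz × 11/5 × 28.35 g/oz ≈ 748.4 g

mozzarella: 93.6 g; basmati rice: 1.1 tsp; tahini: 55.0 mL; quinoa: 748.4 g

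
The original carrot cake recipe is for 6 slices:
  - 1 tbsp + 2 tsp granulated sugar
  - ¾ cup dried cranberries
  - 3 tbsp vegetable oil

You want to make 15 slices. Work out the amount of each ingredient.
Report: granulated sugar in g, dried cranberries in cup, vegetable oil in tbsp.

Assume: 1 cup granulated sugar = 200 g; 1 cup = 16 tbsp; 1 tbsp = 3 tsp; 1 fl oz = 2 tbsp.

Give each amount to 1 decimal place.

granulated sugar: 52.1 g; dried cranberries: 1.9 cup; vegetable oil: 7.5 tbsp

Scaling factor: 15/6 = 5/2 = 2.5.
granulated sugar: (1 tbsp + 2 tsp = 5/3 tbsp) × 5/2 ÷ 16 tbsp/cup × 200 g/cup ≈ 52.1 g
dried cranberries: 0.75 cup × 5/2 ≈ 1.9 cup
vegetable oil: 3 tbsp × 5/2 = 7.5 tbsp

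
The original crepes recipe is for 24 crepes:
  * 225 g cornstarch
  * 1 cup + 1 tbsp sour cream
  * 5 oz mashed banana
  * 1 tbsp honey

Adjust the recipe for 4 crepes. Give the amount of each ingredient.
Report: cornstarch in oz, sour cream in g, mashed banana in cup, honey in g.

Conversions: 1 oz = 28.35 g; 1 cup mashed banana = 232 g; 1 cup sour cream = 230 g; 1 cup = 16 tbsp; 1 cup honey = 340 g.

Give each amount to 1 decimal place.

cornstarch: 1.3 oz; sour cream: 40.7 g; mashed banana: 0.1 cup; honey: 3.5 g

Scaling factor: 4/24 = 1/6.
cornstarch: 225 g × 1/6 ÷ 28.35 g/oz ≈ 1.3 oz
sour cream: (1 cup + 1 tbsp = 1.0625 cup) × 1/6 × 230 g/cup ≈ 40.7 g
mashed banana: 5 oz × 1/6 × 28.35 g/oz ÷ 232 g/cup ≈ 0.1 cup
honey: 1 tbsp × 1/6 ÷ 16 tbsp/cup × 340 g/cup ≈ 3.5 g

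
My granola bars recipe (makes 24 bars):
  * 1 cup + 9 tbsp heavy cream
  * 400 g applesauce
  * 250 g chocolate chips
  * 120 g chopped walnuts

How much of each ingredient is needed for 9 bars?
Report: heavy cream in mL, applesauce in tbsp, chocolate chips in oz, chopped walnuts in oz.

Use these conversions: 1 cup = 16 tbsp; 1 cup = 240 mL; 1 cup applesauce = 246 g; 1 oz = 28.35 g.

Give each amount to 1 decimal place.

heavy cream: 140.6 mL; applesauce: 9.8 tbsp; chocolate chips: 3.3 oz; chopped walnuts: 1.6 oz

Scaling factor: 9/24 = 3/8 = 0.375.
heavy cream: (1 cup + 9 tbsp = 1.5625 cup) × 3/8 × 240 mL/cup ≈ 140.6 mL
applesauce: 400 g × 3/8 ÷ 246 g/cup × 16 tbsp/cup ≈ 9.8 tbsp
chocolate chips: 250 g × 3/8 ÷ 28.35 g/oz ≈ 3.3 oz
chopped walnuts: 120 g × 3/8 ÷ 28.35 g/oz ≈ 1.6 oz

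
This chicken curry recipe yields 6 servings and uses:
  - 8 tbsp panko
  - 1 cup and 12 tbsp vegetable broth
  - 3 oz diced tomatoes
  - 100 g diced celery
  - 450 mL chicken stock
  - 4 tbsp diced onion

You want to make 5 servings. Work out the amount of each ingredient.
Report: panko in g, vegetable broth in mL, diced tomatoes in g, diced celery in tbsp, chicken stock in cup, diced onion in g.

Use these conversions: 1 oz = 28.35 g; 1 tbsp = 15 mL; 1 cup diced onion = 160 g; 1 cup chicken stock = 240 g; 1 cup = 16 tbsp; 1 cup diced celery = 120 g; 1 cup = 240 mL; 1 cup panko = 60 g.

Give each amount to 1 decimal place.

Scaling factor: 5/6.
panko: 8 tbsp × 5/6 ÷ 16 tbsp/cup × 60 g/cup = 25.0 g
vegetable broth: (1 cup + 12 tbsp = 1.75 cup) × 5/6 × 240 mL/cup = 350.0 mL
diced tomatoes: 3 oz × 5/6 × 28.35 g/oz ≈ 70.9 g
diced celery: 100 g × 5/6 ÷ 120 g/cup × 16 tbsp/cup ≈ 11.1 tbsp
chicken stock: 450 mL × 5/6 ÷ 240 mL/cup ≈ 1.6 cup
diced onion: 4 tbsp × 5/6 ÷ 16 tbsp/cup × 160 g/cup ≈ 33.3 g

panko: 25.0 g; vegetable broth: 350.0 mL; diced tomatoes: 70.9 g; diced celery: 11.1 tbsp; chicken stock: 1.6 cup; diced onion: 33.3 g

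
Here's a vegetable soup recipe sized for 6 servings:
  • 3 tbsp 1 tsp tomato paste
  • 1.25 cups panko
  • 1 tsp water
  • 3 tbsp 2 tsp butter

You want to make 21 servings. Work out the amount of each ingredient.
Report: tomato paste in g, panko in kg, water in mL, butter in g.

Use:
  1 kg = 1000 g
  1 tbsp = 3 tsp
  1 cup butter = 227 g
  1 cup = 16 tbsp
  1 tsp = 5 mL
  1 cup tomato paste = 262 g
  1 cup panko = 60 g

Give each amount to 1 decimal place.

Scaling factor: 21/6 = 7/2 = 3.5.
tomato paste: (3 tbsp + 1 tsp = 10/3 tbsp) × 7/2 ÷ 16 tbsp/cup × 262 g/cup ≈ 191.0 g
panko: 1.25 cup × 7/2 × 60 g/cup ÷ 1000 g/kg ≈ 0.3 kg
water: 1 tsp × 7/2 × 5 mL/tsp = 17.5 mL
butter: (3 tbsp + 2 tsp = 11/3 tbsp) × 7/2 ÷ 16 tbsp/cup × 227 g/cup ≈ 182.1 g

tomato paste: 191.0 g; panko: 0.3 kg; water: 17.5 mL; butter: 182.1 g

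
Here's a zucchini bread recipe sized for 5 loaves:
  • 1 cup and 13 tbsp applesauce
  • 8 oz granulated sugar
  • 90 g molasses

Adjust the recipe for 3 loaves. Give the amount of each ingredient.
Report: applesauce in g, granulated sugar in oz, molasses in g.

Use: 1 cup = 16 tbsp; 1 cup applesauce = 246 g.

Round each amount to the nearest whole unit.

applesauce: 268 g; granulated sugar: 5 oz; molasses: 54 g

Scaling factor: 3/5 = 0.6.
applesauce: (1 cup + 13 tbsp = 1.8125 cup) × 3/5 × 246 g/cup ≈ 268 g
granulated sugar: 8 oz × 3/5 ≈ 5 oz
molasses: 90 g × 3/5 = 54 g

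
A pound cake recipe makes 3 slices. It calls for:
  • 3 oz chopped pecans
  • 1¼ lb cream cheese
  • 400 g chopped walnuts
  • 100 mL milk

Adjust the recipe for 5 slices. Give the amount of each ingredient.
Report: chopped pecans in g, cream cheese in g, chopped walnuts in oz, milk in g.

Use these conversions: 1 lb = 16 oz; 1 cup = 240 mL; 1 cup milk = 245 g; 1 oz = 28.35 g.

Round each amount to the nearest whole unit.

Scaling factor: 5/3.
chopped pecans: 3 oz × 5/3 × 28.35 g/oz ≈ 142 g
cream cheese: 1.25 lb × 5/3 × 16 oz/lb × 28.35 g/oz = 945 g
chopped walnuts: 400 g × 5/3 ÷ 28.35 g/oz ≈ 24 oz
milk: 100 mL × 5/3 ÷ 240 mL/cup × 245 g/cup ≈ 170 g

chopped pecans: 142 g; cream cheese: 945 g; chopped walnuts: 24 oz; milk: 170 g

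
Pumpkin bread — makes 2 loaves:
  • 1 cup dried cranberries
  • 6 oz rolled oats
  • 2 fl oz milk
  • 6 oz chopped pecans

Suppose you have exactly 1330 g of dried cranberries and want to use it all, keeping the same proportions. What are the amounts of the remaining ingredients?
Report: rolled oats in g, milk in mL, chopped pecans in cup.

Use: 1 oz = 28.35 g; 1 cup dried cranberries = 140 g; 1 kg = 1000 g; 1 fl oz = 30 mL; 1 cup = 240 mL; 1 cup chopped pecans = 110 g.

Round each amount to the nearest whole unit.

rolled oats: 1616 g; milk: 570 mL; chopped pecans: 15 cup

The original recipe has 140 g of dried cranberries, so the scaling factor is 1330 ÷ 140 = 19/2 = 9.5.
rolled oats: 6 oz × 19/2 × 28.35 g/oz ≈ 1616 g
milk: 2 fl oz × 19/2 × 30 mL/fl oz = 570 mL
chopped pecans: 6 oz × 19/2 × 28.35 g/oz ÷ 110 g/cup ≈ 15 cup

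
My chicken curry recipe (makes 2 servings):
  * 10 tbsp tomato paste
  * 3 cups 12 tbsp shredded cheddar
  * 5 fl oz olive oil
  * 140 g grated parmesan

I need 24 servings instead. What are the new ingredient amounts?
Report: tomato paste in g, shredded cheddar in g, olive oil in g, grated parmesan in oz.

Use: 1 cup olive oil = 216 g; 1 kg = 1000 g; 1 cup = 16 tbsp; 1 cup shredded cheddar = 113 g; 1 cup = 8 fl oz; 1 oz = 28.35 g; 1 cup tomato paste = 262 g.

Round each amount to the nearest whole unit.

Scaling factor: 24/2 = 12.
tomato paste: 10 tbsp × 12 ÷ 16 tbsp/cup × 262 g/cup = 1965 g
shredded cheddar: (3 cup + 12 tbsp = 3.75 cup) × 12 × 113 g/cup = 5085 g
olive oil: 5 fl oz × 12 ÷ 8 fl oz/cup × 216 g/cup = 1620 g
grated parmesan: 140 g × 12 ÷ 28.35 g/oz ≈ 59 oz

tomato paste: 1965 g; shredded cheddar: 5085 g; olive oil: 1620 g; grated parmesan: 59 oz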